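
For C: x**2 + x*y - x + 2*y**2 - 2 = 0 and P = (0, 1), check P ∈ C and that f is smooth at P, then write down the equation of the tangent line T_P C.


Tangent line at P: 4*y - 4 = 0.

Step 1: f(0, 1) = 0, so P lies on C.
Step 2: partial derivatives
  f_x(x, y) = 2*x + y - 1, f_y(x, y) = x + 4*y.
  f_x(P) = 0, f_y(P) = 4 (gradient nonzero, so P is smooth).
Step 3: tangent line at P: 0·(x − 0) + 4·(y − 1) = 0.
Expanding: 4*y - 4 = 0.


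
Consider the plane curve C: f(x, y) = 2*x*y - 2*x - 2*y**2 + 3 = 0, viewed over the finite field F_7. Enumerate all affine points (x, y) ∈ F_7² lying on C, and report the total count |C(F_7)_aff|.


Affine F_7-points: {(2, 3), (2, 6), (5, 0), (5, 5), (6, 2), (6, 4)}; count = 6.

For each of the 49 pairs (x, y) ∈ F_7², evaluate f(x, y) mod 7. Record the zeros.
  x = 0: [0↦3, 1↦1, 2↦2, 3↦6, 4↦6, 5↦2, 6↦1]  zeros at y ∈ ∅
  x = 1: [0↦1, 1↦1, 2↦4, 3↦3, 4↦5, 5↦3, 6↦4]  zeros at y ∈ ∅
  x = 2: [0↦6, 1↦1, 2↦6, 3↦0, 4↦4, 5↦4, 6↦0]  zeros at y ∈ {3, 6}
  x = 3: [0↦4, 1↦1, 2↦1, 3↦4, 4↦3, 5↦5, 6↦3]  zeros at y ∈ ∅
  x = 4: [0↦2, 1↦1, 2↦3, 3↦1, 4↦2, 5↦6, 6↦6]  zeros at y ∈ ∅
  x = 5: [0↦0, 1↦1, 2↦5, 3↦5, 4↦1, 5↦0, 6↦2]  zeros at y ∈ {0, 5}
  x = 6: [0↦5, 1↦1, 2↦0, 3↦2, 4↦0, 5↦1, 6↦5]  zeros at y ∈ {2, 4}
Collecting zeros: affine points = {(2, 3), (2, 6), (5, 0), (5, 5), (6, 2), (6, 4)}.
Total count |C(F_7)_aff| = 6.


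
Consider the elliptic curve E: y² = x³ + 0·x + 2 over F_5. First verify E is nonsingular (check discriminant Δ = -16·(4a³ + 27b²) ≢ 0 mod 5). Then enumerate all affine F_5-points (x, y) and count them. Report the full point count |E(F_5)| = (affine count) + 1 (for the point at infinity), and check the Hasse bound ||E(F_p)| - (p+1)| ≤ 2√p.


Affine points = {(2, 0), (3, 2), (3, 3), (4, 1), (4, 4)}; affine count = 5; |E(F_5)| = 6.

Discriminant check: Δ ∝ 4a³ + 27b² = 4·0³ + 27·2² = 4·0 + 27·4 ≡ 3 (mod 5). Nonzero ⇒ E is nonsingular.
For each x ∈ F_5, compute rhs = x³ + 0·x + 2 mod 5, then count y ∈ F_5 with y² ≡ rhs.
  x = 0: rhs = 2, matching y values: none (0 points).
  x = 1: rhs = 3, matching y values: none (0 points).
  x = 2: rhs = 0, matching y values: 0 (1 points).
  x = 3: rhs = 4, matching y values: 2, 3 (2 points).
  x = 4: rhs = 1, matching y values: 1, 4 (2 points).
Total affine count: 5.
Full point count |E(F_5)| = 5 + 1 = 6.
Hasse bound: |6 − (5+1)| = |0| = 0 ≤ 2√5 ≈ 4.4721 ✓.


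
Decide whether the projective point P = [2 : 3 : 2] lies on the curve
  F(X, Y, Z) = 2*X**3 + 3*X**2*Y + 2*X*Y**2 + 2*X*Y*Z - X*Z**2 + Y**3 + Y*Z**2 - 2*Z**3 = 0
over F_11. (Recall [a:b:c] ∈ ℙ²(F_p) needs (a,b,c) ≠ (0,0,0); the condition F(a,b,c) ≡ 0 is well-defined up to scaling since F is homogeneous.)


F(2,3,2) ≡ 6 (mod 11); P is NOT on the curve.

Evaluate F(2, 3, 2) term-by-term (mod 11).
  2*X**3 ↦ 2·8·1·1 = 16
  3*X**2*Y ↦ 3·4·3·1 = 36
  2*X*Y**2 ↦ 2·2·9·1 = 36
  2*X*Y*Z ↦ 2·2·3·2 = 24
  -X*Z**2 ↦ -1·2·1·4 = -8
  Y**3 ↦ 1·1·27·1 = 27
  Y*Z**2 ↦ 1·1·3·4 = 12
  -2*Z**3 ↦ -2·1·1·8 = -16
Sum: F(2, 3, 2) = (16) + (36) + (36) + (24) + (-8) + (27) + (12) + (-16) = 127.
Reducing mod 11: 127 ≡ 6 (mod 11).
Since F(a, b, c) ≡ 6 ≠ 0 (mod 11), P does NOT lie on the curve.


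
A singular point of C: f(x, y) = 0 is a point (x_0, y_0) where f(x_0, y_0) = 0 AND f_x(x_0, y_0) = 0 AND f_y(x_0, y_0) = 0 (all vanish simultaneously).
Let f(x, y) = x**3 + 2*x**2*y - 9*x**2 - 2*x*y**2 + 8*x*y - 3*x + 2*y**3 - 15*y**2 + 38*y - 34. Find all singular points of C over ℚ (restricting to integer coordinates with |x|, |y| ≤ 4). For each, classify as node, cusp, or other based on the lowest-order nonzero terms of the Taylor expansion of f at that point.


Singular points: {(1, 3)}; classification: cusp.

Compute partial derivatives:
  f_x = 3*x**2 + 4*x*y - 18*x - 2*y**2 + 8*y - 3.
  f_y = 2*x**2 - 4*x*y + 8*x + 6*y**2 - 30*y + 38.
Scan x_0 ∈ {−4, ..., 4}. For each x_0, f_y(x_0, y) is a polynomial in y; find its integer roots y ∈ {−4, ..., 4}, then test f_x and f at those candidates.
  x = -4: f_y(-4, y) = 6*y**2 - 14*y + 38; no integer root y with |y| ≤ 4.
  x = -3: f_y(-3, y) = 6*y**2 - 18*y + 32; no integer root y with |y| ≤ 4.
  x = -2: f_y(-2, y) = 6*y**2 - 22*y + 30; no integer root y with |y| ≤ 4.
  x = -1: f_y(-1, y) = 6*y**2 - 26*y + 32; no integer root y with |y| ≤ 4.
  x = 0: f_y(0, y) = 6*y**2 - 30*y + 38; no integer root y with |y| ≤ 4.
  x = 1: f_y(1, y) = 6*y**2 - 34*y + 48; vanishes at y ∈ {3}. (1, 3): f_x = 0, f = 0 — SINGULAR.
  x = 2: f_y(2, y) = 6*y**2 - 38*y + 62; no integer root y with |y| ≤ 4.
  x = 3: f_y(3, y) = 6*y**2 - 42*y + 80; no integer root y with |y| ≤ 4.
  x = 4: f_y(4, y) = 6*y**2 - 46*y + 102; no integer root y with |y| ≤ 4.
Only singular point on the grid: (1, 3).
Classify: substitute x = 1 + u, y = 3 + v and expand: f = u**3 + 2*u**2*v - 2*u*v**2 + 2*v**3 + v**2.
No constant or linear terms (consistent with a singular point). Quadratic part: v**2. Cubic part: u**3 + 2*u**2*v - 2*u*v**2 + 2*v**3.
The quadratic part v**2 is a perfect square, so there is a single (double) tangent line v = 0, i.e. y = 3. Restricting the cubic part to that line (v = 0) leaves u**3 ≠ 0, so f is not divisible by v and the branch is v² ≈ -u**3 to lowest order — this is a cusp.
Classification: cusp.


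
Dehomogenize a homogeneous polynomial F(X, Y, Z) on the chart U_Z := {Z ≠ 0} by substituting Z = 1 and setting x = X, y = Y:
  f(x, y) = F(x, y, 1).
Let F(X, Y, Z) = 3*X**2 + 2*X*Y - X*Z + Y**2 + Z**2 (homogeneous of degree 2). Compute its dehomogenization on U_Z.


f(x, y) = 3*x**2 + 2*x*y - x + y**2 + 1

On U_Z we set Z = 1. Each monomial c·X^i·Y^j·Z^k in F becomes c·x^i·y^j·1^k = c·x^i·y^j.
Substituting Z = 1: F(X, Y, 1) = 3*x**2 + 2*x*y - x + y**2 + 1.
Note: deg(f) ≤ deg(F) = 2; strict inequality happens when F is divisible by Z (lost terms).


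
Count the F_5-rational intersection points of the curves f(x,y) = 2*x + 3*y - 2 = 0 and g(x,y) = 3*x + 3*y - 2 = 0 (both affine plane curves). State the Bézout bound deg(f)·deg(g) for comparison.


Common zeros: {(0, 4)}; count = 1; Bézout bound = 1.

deg(f) = 1, deg(g) = 1, so Bézout bound = 1.
Scan x ∈ F_5. For each x, list the y ∈ F_5 with f(x, y) ≡ 0 and those with g(x, y) ≡ 0 (mod 5); the common zeros in that column are the intersection.
  x = 0: f ≡ 0 at y ∈ {4}; g ≡ 0 at y ∈ {4}; common: {4}.
  x = 1: f ≡ 0 at y ∈ {0}; g ≡ 0 at y ∈ {3}; common: ∅.
  x = 2: f ≡ 0 at y ∈ {1}; g ≡ 0 at y ∈ {2}; common: ∅.
  x = 3: f ≡ 0 at y ∈ {2}; g ≡ 0 at y ∈ {1}; common: ∅.
  x = 4: f ≡ 0 at y ∈ {3}; g ≡ 0 at y ∈ {0}; common: ∅.
Collecting: common zeros = {(0, 4)}, so the count is 1.
Comparison with the Bézout bound: 1 ≤ 1 = deg(f)·deg(g), as expected for curves with no common component (the bound is attained).


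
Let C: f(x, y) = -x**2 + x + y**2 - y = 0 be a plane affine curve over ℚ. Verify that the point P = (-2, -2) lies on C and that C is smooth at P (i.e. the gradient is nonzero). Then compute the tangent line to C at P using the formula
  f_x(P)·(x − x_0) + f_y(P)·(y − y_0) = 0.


Tangent line at P: 5*x - 5*y = 0.

Step 1: f(-2, -2) = 0, so P lies on C.
Step 2: partial derivatives
  f_x(x, y) = 1 - 2*x, f_y(x, y) = 2*y - 1.
  f_x(P) = 5, f_y(P) = -5 (gradient nonzero, so P is smooth).
Step 3: tangent line at P: 5·(x − -2) + -5·(y − -2) = 0.
Expanding: 5*x - 5*y = 0.


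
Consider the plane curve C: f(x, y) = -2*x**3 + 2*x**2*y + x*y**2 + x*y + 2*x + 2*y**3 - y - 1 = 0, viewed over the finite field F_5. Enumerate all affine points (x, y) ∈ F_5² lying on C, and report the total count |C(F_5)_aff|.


Affine F_5-points: {(0, 1), (0, 3), (2, 1), (4, 1)}; count = 4.

For each of the 25 pairs (x, y) ∈ F_5², evaluate f(x, y) mod 5. Record the zeros.
  x = 0: [0↦4, 1↦0, 2↦3, 3↦0, 4↦3]  zeros at y ∈ {1, 3}
  x = 1: [0↦4, 1↦4, 2↦3, 3↦3, 4↦1]  zeros at y ∈ ∅
  x = 2: [0↦2, 1↦0, 2↦4, 3↦1, 4↦3]  zeros at y ∈ {1}
  x = 3: [0↦1, 1↦1, 2↦4, 3↦2, 4↦2]  zeros at y ∈ ∅
  x = 4: [0↦4, 1↦0, 2↦1, 3↦4, 4↦1]  zeros at y ∈ {1}
Collecting zeros: affine points = {(0, 1), (0, 3), (2, 1), (4, 1)}.
Total count |C(F_5)_aff| = 4.


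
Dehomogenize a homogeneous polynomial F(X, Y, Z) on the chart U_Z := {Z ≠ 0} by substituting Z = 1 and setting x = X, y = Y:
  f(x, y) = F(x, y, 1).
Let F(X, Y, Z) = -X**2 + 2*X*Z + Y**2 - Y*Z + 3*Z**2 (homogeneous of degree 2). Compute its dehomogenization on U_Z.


f(x, y) = -x**2 + 2*x + y**2 - y + 3

On U_Z we set Z = 1. Each monomial c·X^i·Y^j·Z^k in F becomes c·x^i·y^j·1^k = c·x^i·y^j.
Substituting Z = 1: F(X, Y, 1) = -x**2 + 2*x + y**2 - y + 3.
Note: deg(f) ≤ deg(F) = 2; strict inequality happens when F is divisible by Z (lost terms).


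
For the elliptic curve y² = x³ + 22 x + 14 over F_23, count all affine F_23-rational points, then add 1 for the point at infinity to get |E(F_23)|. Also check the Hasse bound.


Affine points = {(8, 9), (8, 14), (11, 0), (13, 6), (13, 17), (15, 4), (15, 19), (16, 0), (18, 3), (18, 20), (19, 0), (20, 6), (20, 17), (21, 10), (21, 13)}; affine count = 15; |E(F_23)| = 16.

Discriminant check: Δ ∝ 4a³ + 27b² = 4·22³ + 27·14² = 4·10648 + 27·196 ≡ 21 (mod 23). Nonzero ⇒ E is nonsingular.
For each x ∈ F_23, compute rhs = x³ + 22·x + 14 mod 23, then count y ∈ F_23 with y² ≡ rhs.
  x = 0: rhs = 14, matching y values: none (0 points).
  x = 1: rhs = 14, matching y values: none (0 points).
  x = 2: rhs = 20, matching y values: none (0 points).
  x = 3: rhs = 15, matching y values: none (0 points).
  x = 4: rhs = 5, matching y values: none (0 points).
  x = 5: rhs = 19, matching y values: none (0 points).
  x = 6: rhs = 17, matching y values: none (0 points).
  x = 7: rhs = 5, matching y values: none (0 points).
  x = 8: rhs = 12, matching y values: 9, 14 (2 points).
  x = 9: rhs = 21, matching y values: none (0 points).
  x = 10: rhs = 15, matching y values: none (0 points).
  x = 11: rhs = 0, matching y values: 0 (1 points).
  x = 12: rhs = 5, matching y values: none (0 points).
  x = 13: rhs = 13, matching y values: 6, 17 (2 points).
  x = 14: rhs = 7, matching y values: none (0 points).
  x = 15: rhs = 16, matching y values: 4, 19 (2 points).
  x = 16: rhs = 0, matching y values: 0 (1 points).
  x = 17: rhs = 11, matching y values: none (0 points).
  x = 18: rhs = 9, matching y values: 3, 20 (2 points).
  x = 19: rhs = 0, matching y values: 0 (1 points).
  x = 20: rhs = 13, matching y values: 6, 17 (2 points).
  x = 21: rhs = 8, matching y values: 10, 13 (2 points).
  x = 22: rhs = 14, matching y values: none (0 points).
Total affine count: 15.
Full point count |E(F_23)| = 15 + 1 = 16.
Hasse bound: |16 − (23+1)| = |-8| = 8 ≤ 2√23 ≈ 9.5917 ✓.


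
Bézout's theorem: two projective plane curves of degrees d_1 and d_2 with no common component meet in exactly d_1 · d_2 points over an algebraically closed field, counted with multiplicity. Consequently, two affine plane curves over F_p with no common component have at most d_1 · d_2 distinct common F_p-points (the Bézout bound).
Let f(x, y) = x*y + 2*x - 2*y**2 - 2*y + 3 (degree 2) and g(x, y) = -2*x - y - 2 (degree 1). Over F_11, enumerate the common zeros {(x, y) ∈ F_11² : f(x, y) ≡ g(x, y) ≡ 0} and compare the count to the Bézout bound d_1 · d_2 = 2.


Common zeros: {(4, 1), (8, 4)}; count = 2; Bézout bound = 2.

deg(f) = 2, deg(g) = 1, so Bézout bound = 2.
Scan x ∈ F_11. For each x, list the y ∈ F_11 with f(x, y) ≡ 0 and those with g(x, y) ≡ 0 (mod 11); the common zeros in that column are the intersection.
  x = 0: f ≡ 0 at y ∈ ∅; g ≡ 0 at y ∈ {9}; common: ∅.
  x = 1: f ≡ 0 at y ∈ ∅; g ≡ 0 at y ∈ {7}; common: ∅.
  x = 2: f ≡ 0 at y ∈ {3, 8}; g ≡ 0 at y ∈ {5}; common: ∅.
  x = 3: f ≡ 0 at y ∈ ∅; g ≡ 0 at y ∈ {3}; common: ∅.
  x = 4: f ≡ 0 at y ∈ {0, 1}; g ≡ 0 at y ∈ {1}; common: {1}.
  x = 5: f ≡ 0 at y ∈ {2, 5}; g ≡ 0 at y ∈ {10}; common: ∅.
  x = 6: f ≡ 0 at y ∈ {6, 7}; g ≡ 0 at y ∈ {8}; common: ∅.
  x = 7: f ≡ 0 at y ∈ ∅; g ≡ 0 at y ∈ {6}; common: ∅.
  x = 8: f ≡ 0 at y ∈ {4, 10}; g ≡ 0 at y ∈ {4}; common: {4}.
  x = 9: f ≡ 0 at y ∈ ∅; g ≡ 0 at y ∈ {2}; common: ∅.
  x = 10: f ≡ 0 at y ∈ ∅; g ≡ 0 at y ∈ {0}; common: ∅.
Collecting: common zeros = {(4, 1), (8, 4)}, so the count is 2.
Comparison with the Bézout bound: 2 ≤ 2 = deg(f)·deg(g), as expected for curves with no common component (the bound is attained).


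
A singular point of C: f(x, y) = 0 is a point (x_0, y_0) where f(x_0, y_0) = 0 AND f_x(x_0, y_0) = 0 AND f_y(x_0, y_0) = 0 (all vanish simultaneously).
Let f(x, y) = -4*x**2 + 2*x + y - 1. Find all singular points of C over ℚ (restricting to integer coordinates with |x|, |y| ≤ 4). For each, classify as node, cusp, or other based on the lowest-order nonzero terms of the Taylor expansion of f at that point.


No singular points in the scanned grid; C is smooth there.

Compute partial derivatives:
  f_x = 2 - 8*x.
  f_y = 1.
f_y = 1 is a nonzero constant, so f_y never vanishes: no point (x, y) can satisfy f = f_x = f_y = 0. In particular no (x, y) ∈ {−4, ..., 4}² is singular; the curve is smooth.


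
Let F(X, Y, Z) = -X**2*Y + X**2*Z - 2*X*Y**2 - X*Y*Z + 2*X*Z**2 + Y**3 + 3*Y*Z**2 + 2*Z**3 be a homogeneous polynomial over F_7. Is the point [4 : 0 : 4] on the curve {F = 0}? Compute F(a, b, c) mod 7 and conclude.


F(4,0,4) ≡ 5 (mod 7); P is NOT on the curve.

Evaluate F(4, 0, 4) term-by-term (mod 7).
  -X**2*Y ↦ -1·16·0·1 = 0
  X**2*Z ↦ 1·16·1·4 = 64
  -2*X*Y**2 ↦ -2·4·0·1 = 0
  -X*Y*Z ↦ -1·4·0·4 = 0
  2*X*Z**2 ↦ 2·4·1·16 = 128
  Y**3 ↦ 1·1·0·1 = 0
  3*Y*Z**2 ↦ 3·1·0·16 = 0
  2*Z**3 ↦ 2·1·1·64 = 128
Sum: F(4, 0, 4) = (0) + (64) + (0) + (0) + (128) + (0) + (0) + (128) = 320.
Reducing mod 7: 320 ≡ 5 (mod 7).
Since F(a, b, c) ≡ 5 ≠ 0 (mod 7), P does NOT lie on the curve.


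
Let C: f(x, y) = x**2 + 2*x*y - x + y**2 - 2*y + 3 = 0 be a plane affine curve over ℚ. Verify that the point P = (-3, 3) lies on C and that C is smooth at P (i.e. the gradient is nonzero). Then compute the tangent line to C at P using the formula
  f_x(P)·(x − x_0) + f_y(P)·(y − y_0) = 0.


Tangent line at P: -x - 2*y + 3 = 0.

Step 1: f(-3, 3) = 0, so P lies on C.
Step 2: partial derivatives
  f_x(x, y) = 2*x + 2*y - 1, f_y(x, y) = 2*x + 2*y - 2.
  f_x(P) = -1, f_y(P) = -2 (gradient nonzero, so P is smooth).
Step 3: tangent line at P: -1·(x − -3) + -2·(y − 3) = 0.
Expanding: -x - 2*y + 3 = 0.


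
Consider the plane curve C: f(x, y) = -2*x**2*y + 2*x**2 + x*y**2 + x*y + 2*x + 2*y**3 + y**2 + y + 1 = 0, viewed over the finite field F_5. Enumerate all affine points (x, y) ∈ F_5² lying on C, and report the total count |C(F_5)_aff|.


Affine F_5-points: {(0, 1), (1, 0), (1, 4), (3, 0)}; count = 4.

For each of the 25 pairs (x, y) ∈ F_5², evaluate f(x, y) mod 5. Record the zeros.
  x = 0: [0↦1, 1↦0, 2↦3, 3↦2, 4↦4]  zeros at y ∈ {1}
  x = 1: [0↦0, 1↦4, 2↦4, 3↦2, 4↦0]  zeros at y ∈ {0, 4}
  x = 2: [0↦3, 1↦3, 2↦1, 3↦4, 4↦4]  zeros at y ∈ ∅
  x = 3: [0↦0, 1↦2, 2↦4, 3↦3, 4↦1]  zeros at y ∈ {0}
  x = 4: [0↦1, 1↦1, 2↦3, 3↦4, 4↦1]  zeros at y ∈ ∅
Collecting zeros: affine points = {(0, 1), (1, 0), (1, 4), (3, 0)}.
Total count |C(F_5)_aff| = 4.


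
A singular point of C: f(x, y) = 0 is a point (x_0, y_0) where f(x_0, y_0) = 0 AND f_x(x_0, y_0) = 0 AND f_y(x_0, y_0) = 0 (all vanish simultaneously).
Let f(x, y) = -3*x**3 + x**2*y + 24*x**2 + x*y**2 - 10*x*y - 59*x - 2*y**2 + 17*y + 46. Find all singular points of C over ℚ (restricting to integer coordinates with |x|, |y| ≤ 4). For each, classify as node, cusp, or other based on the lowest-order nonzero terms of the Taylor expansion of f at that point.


Singular points: {(3, 2)}; classification: node.

Compute partial derivatives:
  f_x = -9*x**2 + 2*x*y + 48*x + y**2 - 10*y - 59.
  f_y = x**2 + 2*x*y - 10*x - 4*y + 17.
Scan x_0 ∈ {−4, ..., 4}. For each x_0, f_y(x_0, y) is a polynomial in y; find its integer roots y ∈ {−4, ..., 4}, then test f_x and f at those candidates.
  x = -4: f_y(-4, y) = 73 - 12*y; no integer root y with |y| ≤ 4.
  x = -3: f_y(-3, y) = 56 - 10*y; no integer root y with |y| ≤ 4.
  x = -2: f_y(-2, y) = 41 - 8*y; no integer root y with |y| ≤ 4.
  x = -1: f_y(-1, y) = 28 - 6*y; no integer root y with |y| ≤ 4.
  x = 0: f_y(0, y) = 17 - 4*y; no integer root y with |y| ≤ 4.
  x = 1: f_y(1, y) = 8 - 2*y; vanishes at y ∈ {4}. (1, 4): f_x = -36 ≠ 0.
  x = 2: f_y(2, y) = 1; no integer root y with |y| ≤ 4.
  x = 3: f_y(3, y) = 2*y - 4; vanishes at y ∈ {2}. (3, 2): f_x = 0, f = 0 — SINGULAR.
  x = 4: f_y(4, y) = 4*y - 7; no integer root y with |y| ≤ 4.
Only singular point on the grid: (3, 2).
Classify: substitute x = 3 + u, y = 2 + v and expand: f = -3*u**3 + u**2*v - u**2 + u*v**2 + v**2.
No constant or linear terms (consistent with a singular point). Quadratic part: -u**2 + v**2. Cubic part: -3*u**3 + u**2*v + u*v**2.
The quadratic part v**2 - u**2 = (v − u)(v + u) splits into two distinct linear factors, so there are two distinct tangent lines y − 2 = ±(x − 3) — this is a node (ordinary double point).
Classification: node.


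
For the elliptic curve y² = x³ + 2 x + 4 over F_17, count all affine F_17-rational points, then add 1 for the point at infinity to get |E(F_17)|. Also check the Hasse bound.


Affine points = {(0, 2), (0, 15), (2, 4), (2, 13), (4, 5), (4, 12), (7, 2), (7, 15), (10, 2), (10, 15), (13, 0), (15, 3), (15, 14), (16, 1), (16, 16)}; affine count = 15; |E(F_17)| = 16.

Discriminant check: Δ ∝ 4a³ + 27b² = 4·2³ + 27·4² = 4·8 + 27·16 ≡ 5 (mod 17). Nonzero ⇒ E is nonsingular.
For each x ∈ F_17, compute rhs = x³ + 2·x + 4 mod 17, then count y ∈ F_17 with y² ≡ rhs.
  x = 0: rhs = 4, matching y values: 2, 15 (2 points).
  x = 1: rhs = 7, matching y values: none (0 points).
  x = 2: rhs = 16, matching y values: 4, 13 (2 points).
  x = 3: rhs = 3, matching y values: none (0 points).
  x = 4: rhs = 8, matching y values: 5, 12 (2 points).
  x = 5: rhs = 3, matching y values: none (0 points).
  x = 6: rhs = 11, matching y values: none (0 points).
  x = 7: rhs = 4, matching y values: 2, 15 (2 points).
  x = 8: rhs = 5, matching y values: none (0 points).
  x = 9: rhs = 3, matching y values: none (0 points).
  x = 10: rhs = 4, matching y values: 2, 15 (2 points).
  x = 11: rhs = 14, matching y values: none (0 points).
  x = 12: rhs = 5, matching y values: none (0 points).
  x = 13: rhs = 0, matching y values: 0 (1 points).
  x = 14: rhs = 5, matching y values: none (0 points).
  x = 15: rhs = 9, matching y values: 3, 14 (2 points).
  x = 16: rhs = 1, matching y values: 1, 16 (2 points).
Total affine count: 15.
Full point count |E(F_17)| = 15 + 1 = 16.
Hasse bound: |16 − (17+1)| = |-2| = 2 ≤ 2√17 ≈ 8.2462 ✓.


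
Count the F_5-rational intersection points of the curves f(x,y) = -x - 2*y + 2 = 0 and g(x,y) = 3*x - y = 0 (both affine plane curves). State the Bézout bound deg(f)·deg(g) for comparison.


Common zeros: {(1, 3)}; count = 1; Bézout bound = 1.

deg(f) = 1, deg(g) = 1, so Bézout bound = 1.
Scan x ∈ F_5. For each x, list the y ∈ F_5 with f(x, y) ≡ 0 and those with g(x, y) ≡ 0 (mod 5); the common zeros in that column are the intersection.
  x = 0: f ≡ 0 at y ∈ {1}; g ≡ 0 at y ∈ {0}; common: ∅.
  x = 1: f ≡ 0 at y ∈ {3}; g ≡ 0 at y ∈ {3}; common: {3}.
  x = 2: f ≡ 0 at y ∈ {0}; g ≡ 0 at y ∈ {1}; common: ∅.
  x = 3: f ≡ 0 at y ∈ {2}; g ≡ 0 at y ∈ {4}; common: ∅.
  x = 4: f ≡ 0 at y ∈ {4}; g ≡ 0 at y ∈ {2}; common: ∅.
Collecting: common zeros = {(1, 3)}, so the count is 1.
Comparison with the Bézout bound: 1 ≤ 1 = deg(f)·deg(g), as expected for curves with no common component (the bound is attained).


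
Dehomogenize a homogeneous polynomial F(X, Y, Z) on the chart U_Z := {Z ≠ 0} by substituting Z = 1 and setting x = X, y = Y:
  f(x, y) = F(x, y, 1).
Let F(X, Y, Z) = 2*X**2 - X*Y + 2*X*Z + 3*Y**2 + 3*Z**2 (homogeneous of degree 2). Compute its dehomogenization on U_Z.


f(x, y) = 2*x**2 - x*y + 2*x + 3*y**2 + 3

On U_Z we set Z = 1. Each monomial c·X^i·Y^j·Z^k in F becomes c·x^i·y^j·1^k = c·x^i·y^j.
Substituting Z = 1: F(X, Y, 1) = 2*x**2 - x*y + 2*x + 3*y**2 + 3.
Note: deg(f) ≤ deg(F) = 2; strict inequality happens when F is divisible by Z (lost terms).


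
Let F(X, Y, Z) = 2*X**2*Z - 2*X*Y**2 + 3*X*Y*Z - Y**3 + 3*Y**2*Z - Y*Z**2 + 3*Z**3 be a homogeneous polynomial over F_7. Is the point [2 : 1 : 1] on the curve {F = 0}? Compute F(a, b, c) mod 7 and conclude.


F(2,1,1) ≡ 0 (mod 7); P is on the curve.

Evaluate F(2, 1, 1) term-by-term (mod 7).
  2*X**2*Z ↦ 2·4·1·1 = 8
  -2*X*Y**2 ↦ -2·2·1·1 = -4
  3*X*Y*Z ↦ 3·2·1·1 = 6
  -Y**3 ↦ -1·1·1·1 = -1
  3*Y**2*Z ↦ 3·1·1·1 = 3
  -Y*Z**2 ↦ -1·1·1·1 = -1
  3*Z**3 ↦ 3·1·1·1 = 3
Sum: F(2, 1, 1) = (8) + (-4) + (6) + (-1) + (3) + (-1) + (3) = 14.
Reducing mod 7: 14 ≡ 0 (mod 7).
Since F(a, b, c) ≡ 0 (mod 7), P lies on the curve.


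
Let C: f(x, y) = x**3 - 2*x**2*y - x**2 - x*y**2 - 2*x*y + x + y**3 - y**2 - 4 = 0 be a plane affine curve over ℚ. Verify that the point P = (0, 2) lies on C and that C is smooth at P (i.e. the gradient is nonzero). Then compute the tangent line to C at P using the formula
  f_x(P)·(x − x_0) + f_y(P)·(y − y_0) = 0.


Tangent line at P: -7*x + 8*y - 16 = 0.

Step 1: f(0, 2) = 0, so P lies on C.
Step 2: partial derivatives
  f_x(x, y) = 3*x**2 - 4*x*y - 2*x - y**2 - 2*y + 1, f_y(x, y) = -2*x**2 - 2*x*y - 2*x + 3*y**2 - 2*y.
  f_x(P) = -7, f_y(P) = 8 (gradient nonzero, so P is smooth).
Step 3: tangent line at P: -7·(x − 0) + 8·(y − 2) = 0.
Expanding: -7*x + 8*y - 16 = 0.


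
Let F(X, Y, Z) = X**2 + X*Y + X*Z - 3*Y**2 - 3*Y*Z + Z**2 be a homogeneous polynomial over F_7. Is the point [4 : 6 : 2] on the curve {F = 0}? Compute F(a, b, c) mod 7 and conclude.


F(4,6,2) ≡ 6 (mod 7); P is NOT on the curve.

Evaluate F(4, 6, 2) term-by-term (mod 7).
  X**2 ↦ 1·16·1·1 = 16
  X*Y ↦ 1·4·6·1 = 24
  X*Z ↦ 1·4·1·2 = 8
  -3*Y**2 ↦ -3·1·36·1 = -108
  -3*Y*Z ↦ -3·1·6·2 = -36
  Z**2 ↦ 1·1·1·4 = 4
Sum: F(4, 6, 2) = (16) + (24) + (8) + (-108) + (-36) + (4) = -92.
Reducing mod 7: -92 ≡ 6 (mod 7).
Since F(a, b, c) ≡ 6 ≠ 0 (mod 7), P does NOT lie on the curve.


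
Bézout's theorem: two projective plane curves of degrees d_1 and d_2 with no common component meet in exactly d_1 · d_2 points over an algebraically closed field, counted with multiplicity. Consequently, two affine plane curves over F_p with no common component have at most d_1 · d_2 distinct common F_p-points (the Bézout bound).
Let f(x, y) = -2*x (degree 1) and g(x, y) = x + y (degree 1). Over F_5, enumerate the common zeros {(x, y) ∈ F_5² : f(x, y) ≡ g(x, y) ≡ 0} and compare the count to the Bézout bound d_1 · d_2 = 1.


Common zeros: {(0, 0)}; count = 1; Bézout bound = 1.

deg(f) = 1, deg(g) = 1, so Bézout bound = 1.
Scan x ∈ F_5. For each x, list the y ∈ F_5 with f(x, y) ≡ 0 and those with g(x, y) ≡ 0 (mod 5); the common zeros in that column are the intersection.
  x = 0: f ≡ 0 at y ∈ {0, 1, 2, 3, 4}; g ≡ 0 at y ∈ {0}; common: {0}.
  x = 1: f ≡ 0 at y ∈ ∅; g ≡ 0 at y ∈ {4}; common: ∅.
  x = 2: f ≡ 0 at y ∈ ∅; g ≡ 0 at y ∈ {3}; common: ∅.
  x = 3: f ≡ 0 at y ∈ ∅; g ≡ 0 at y ∈ {2}; common: ∅.
  x = 4: f ≡ 0 at y ∈ ∅; g ≡ 0 at y ∈ {1}; common: ∅.
Collecting: common zeros = {(0, 0)}, so the count is 1.
Comparison with the Bézout bound: 1 ≤ 1 = deg(f)·deg(g), as expected for curves with no common component (the bound is attained).


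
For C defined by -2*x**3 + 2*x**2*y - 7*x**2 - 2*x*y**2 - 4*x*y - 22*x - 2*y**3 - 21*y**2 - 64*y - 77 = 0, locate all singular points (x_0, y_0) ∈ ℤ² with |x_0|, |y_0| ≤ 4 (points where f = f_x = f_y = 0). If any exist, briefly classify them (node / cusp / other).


Singular points: {(-2, -3)}; classification: node.

Compute partial derivatives:
  f_x = -6*x**2 + 4*x*y - 14*x - 2*y**2 - 4*y - 22.
  f_y = 2*x**2 - 4*x*y - 4*x - 6*y**2 - 42*y - 64.
Scan x_0 ∈ {−4, ..., 4}. For each x_0, f_y(x_0, y) is a polynomial in y; find its integer roots y ∈ {−4, ..., 4}, then test f_x and f at those candidates.
  x = -4: f_y(-4, y) = -6*y**2 - 26*y - 16; no integer root y with |y| ≤ 4.
  x = -3: f_y(-3, y) = -6*y**2 - 30*y - 34; no integer root y with |y| ≤ 4.
  x = -2: f_y(-2, y) = -6*y**2 - 34*y - 48; vanishes at y ∈ {-3}. (-2, -3): f_x = 0, f = 0 — SINGULAR.
  x = -1: f_y(-1, y) = -6*y**2 - 38*y - 58; no integer root y with |y| ≤ 4.
  x = 0: f_y(0, y) = -6*y**2 - 42*y - 64; no integer root y with |y| ≤ 4.
  x = 1: f_y(1, y) = -6*y**2 - 46*y - 66; no integer root y with |y| ≤ 4.
  x = 2: f_y(2, y) = -6*y**2 - 50*y - 64; no integer root y with |y| ≤ 4.
  x = 3: f_y(3, y) = -6*y**2 - 54*y - 58; no integer root y with |y| ≤ 4.
  x = 4: f_y(4, y) = -6*y**2 - 58*y - 48; no integer root y with |y| ≤ 4.
Only singular point on the grid: (-2, -3).
Classify: substitute x = -2 + u, y = -3 + v and expand: f = -2*u**3 + 2*u**2*v - u**2 - 2*u*v**2 - 2*v**3 + v**2.
No constant or linear terms (consistent with a singular point). Quadratic part: -u**2 + v**2. Cubic part: -2*u**3 + 2*u**2*v - 2*u*v**2 - 2*v**3.
The quadratic part v**2 - u**2 = (v − u)(v + u) splits into two distinct linear factors, so there are two distinct tangent lines y − -3 = ±(x − -2) — this is a node (ordinary double point).
Classification: node.


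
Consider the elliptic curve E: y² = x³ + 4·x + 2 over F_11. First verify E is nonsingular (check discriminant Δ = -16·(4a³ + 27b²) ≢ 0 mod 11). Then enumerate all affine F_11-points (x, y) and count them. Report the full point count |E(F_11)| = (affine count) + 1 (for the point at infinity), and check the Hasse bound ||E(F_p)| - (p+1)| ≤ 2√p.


Affine points = {(4, 4), (4, 7), (5, 2), (5, 9), (6, 0)}; affine count = 5; |E(F_11)| = 6.

Discriminant check: Δ ∝ 4a³ + 27b² = 4·4³ + 27·2² = 4·64 + 27·4 ≡ 1 (mod 11). Nonzero ⇒ E is nonsingular.
For each x ∈ F_11, compute rhs = x³ + 4·x + 2 mod 11, then count y ∈ F_11 with y² ≡ rhs.
  x = 0: rhs = 2, matching y values: none (0 points).
  x = 1: rhs = 7, matching y values: none (0 points).
  x = 2: rhs = 7, matching y values: none (0 points).
  x = 3: rhs = 8, matching y values: none (0 points).
  x = 4: rhs = 5, matching y values: 4, 7 (2 points).
  x = 5: rhs = 4, matching y values: 2, 9 (2 points).
  x = 6: rhs = 0, matching y values: 0 (1 points).
  x = 7: rhs = 10, matching y values: none (0 points).
  x = 8: rhs = 7, matching y values: none (0 points).
  x = 9: rhs = 8, matching y values: none (0 points).
  x = 10: rhs = 8, matching y values: none (0 points).
Total affine count: 5.
Full point count |E(F_11)| = 5 + 1 = 6.
Hasse bound: |6 − (11+1)| = |-6| = 6 ≤ 2√11 ≈ 6.6332 ✓.


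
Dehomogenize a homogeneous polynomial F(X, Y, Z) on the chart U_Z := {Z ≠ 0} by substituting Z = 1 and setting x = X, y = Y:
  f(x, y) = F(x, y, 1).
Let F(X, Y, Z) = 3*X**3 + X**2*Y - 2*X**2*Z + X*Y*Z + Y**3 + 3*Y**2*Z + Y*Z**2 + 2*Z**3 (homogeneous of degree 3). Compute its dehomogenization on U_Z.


f(x, y) = 3*x**3 + x**2*y - 2*x**2 + x*y + y**3 + 3*y**2 + y + 2

On U_Z we set Z = 1. Each monomial c·X^i·Y^j·Z^k in F becomes c·x^i·y^j·1^k = c·x^i·y^j.
Substituting Z = 1: F(X, Y, 1) = 3*x**3 + x**2*y - 2*x**2 + x*y + y**3 + 3*y**2 + y + 2.
Note: deg(f) ≤ deg(F) = 3; strict inequality happens when F is divisible by Z (lost terms).


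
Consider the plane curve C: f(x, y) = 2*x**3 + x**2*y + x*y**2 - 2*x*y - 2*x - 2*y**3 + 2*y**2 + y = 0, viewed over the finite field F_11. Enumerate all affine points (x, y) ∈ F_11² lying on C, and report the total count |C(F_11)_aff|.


Affine F_11-points: {(0, 0), (0, 3), (0, 9), (1, 0), (1, 7), (2, 8), (3, 1), (4, 7), (5, 3), (6, 1), (6, 5), (6, 9), (7, 1), (8, 7), (10, 0), (10, 3)}; count = 16.

For each of the 121 pairs (x, y) ∈ F_11², evaluate f(x, y) mod 11. Record the zeros.
  x = 0: [0↦0, 1↦1, 2↦5, 3↦0, 4↦7, 5↦3, 6↦9, 7↦2, 8↦3, 9↦0, 10↦3]  zeros at y ∈ {0, 3, 9}
  x = 1: [0↦0, 1↦1, 2↦7, 3↦6, 4↦8, 5↦1, 6↦6, 7↦0, 8↦4, 9↦6, 10↦5]  zeros at y ∈ {0, 7}
  x = 2: [0↦1, 1↦4, 2↦3, 3↦8, 4↦7, 5↦10, 6↦5, 7↦2, 8↦0, 9↦9, 10↦6]  zeros at y ∈ {8}
  x = 3: [0↦4, 1↦0, 2↦5, 3↦7, 4↦5, 5↦9, 6↦7, 7↦9, 8↦3, 9↦10, 10↦7]  zeros at y ∈ {1}
  x = 4: [0↦10, 1↦1, 2↦3, 3↦4, 4↦3, 5↦10, 6↦2, 7↦0, 8↦3, 9↦10, 10↦9]  zeros at y ∈ {7}
  x = 5: [0↦9, 1↦8, 2↦9, 3↦0, 4↦2, 5↦3, 6↦2, 7↦9, 8↦1, 9↦10, 10↦2]  zeros at y ∈ {3}
  x = 6: [0↦2, 1↦0, 2↦2, 3↦7, 4↦3, 5↦0, 6↦8, 7↦4, 8↦9, 9↦0, 10↦9]  zeros at y ∈ {1, 5, 9}
  x = 7: [0↦1, 1↦0, 2↦5, 3↦4, 4↦7, 5↦2, 6↦10, 7↦8, 8↦6, 9↦3, 10↦9]  zeros at y ∈ {1}
  x = 8: [0↦7, 1↦9, 2↦8, 3↦3, 4↦4, 5↦10, 6↦9, 7↦0, 8↦4, 9↦9, 10↦3]  zeros at y ∈ {7}
  x = 9: [0↦10, 1↦6, 2↦1, 3↦5, 4↦6, 5↦3, 6↦6, 7↦3, 8↦4, 9↦8, 10↦3]  zeros at y ∈ ∅
  x = 10: [0↦0, 1↦3, 2↦7, 3↦0, 4↦3, 5↦4, 6↦2, 7↦7, 8↦7, 9↦1, 10↦10]  zeros at y ∈ {0, 3}
Collecting zeros: affine points = {(0, 0), (0, 3), (0, 9), (1, 0), (1, 7), (2, 8), (3, 1), (4, 7), (5, 3), (6, 1), (6, 5), (6, 9), (7, 1), (8, 7), (10, 0), (10, 3)}.
Total count |C(F_11)_aff| = 16.


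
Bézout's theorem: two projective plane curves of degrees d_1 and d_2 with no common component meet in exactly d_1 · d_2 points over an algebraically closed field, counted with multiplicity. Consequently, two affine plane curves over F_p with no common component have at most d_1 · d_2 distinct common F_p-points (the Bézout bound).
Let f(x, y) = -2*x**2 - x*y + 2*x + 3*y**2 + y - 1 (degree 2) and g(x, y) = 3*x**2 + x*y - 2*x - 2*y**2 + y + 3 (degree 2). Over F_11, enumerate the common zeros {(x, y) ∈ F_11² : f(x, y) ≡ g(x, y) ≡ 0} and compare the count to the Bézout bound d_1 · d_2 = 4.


Common zeros: {(1, 2), (10, 2)}; count = 2; Bézout bound = 4.

deg(f) = 2, deg(g) = 2, so Bézout bound = 4.
Scan x ∈ F_11. For each x, list the y ∈ F_11 with f(x, y) ≡ 0 and those with g(x, y) ≡ 0 (mod 11); the common zeros in that column are the intersection.
  x = 0: f ≡ 0 at y ∈ ∅; g ≡ 0 at y ∈ {7, 10}; common: ∅.
  x = 1: f ≡ 0 at y ∈ {2, 9}; g ≡ 0 at y ∈ {2, 10}; common: {2}.
  x = 2: f ≡ 0 at y ∈ ∅; g ≡ 0 at y ∈ {0, 7}; common: ∅.
  x = 3: f ≡ 0 at y ∈ ∅; g ≡ 0 at y ∈ ∅; common: ∅.
  x = 4: f ≡ 0 at y ∈ {4, 8}; g ≡ 0 at y ∈ ∅; common: ∅.
  x = 5: f ≡ 0 at y ∈ ∅; g ≡ 0 at y ∈ ∅; common: ∅.
  x = 6: f ≡ 0 at y ∈ {4, 5}; g ≡ 0 at y ∈ {0, 9}; common: ∅.
  x = 7: f ≡ 0 at y ∈ {1}; g ≡ 0 at y ∈ ∅; common: ∅.
  x = 8: f ≡ 0 at y ∈ ∅; g ≡ 0 at y ∈ ∅; common: ∅.
  x = 9: f ≡ 0 at y ∈ {5}; g ≡ 0 at y ∈ ∅; common: ∅.
  x = 10: f ≡ 0 at y ∈ {1, 2}; g ≡ 0 at y ∈ {2, 9}; common: {2}.
Collecting: common zeros = {(1, 2), (10, 2)}, so the count is 2.
Comparison with the Bézout bound: 2 ≤ 4 = deg(f)·deg(g), as expected for curves with no common component (the affine F_11-count falls short of the bound because intersections may lie at infinity, over extension fields, or carry multiplicity).


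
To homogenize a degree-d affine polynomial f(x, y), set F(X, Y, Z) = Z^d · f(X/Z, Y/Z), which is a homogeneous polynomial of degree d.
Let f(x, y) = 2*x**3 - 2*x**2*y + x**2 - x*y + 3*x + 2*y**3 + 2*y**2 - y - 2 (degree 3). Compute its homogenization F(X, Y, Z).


F(X, Y, Z) = 2*X**3 - 2*X**2*Y + X**2*Z - X*Y*Z + 3*X*Z**2 + 2*Y**3 + 2*Y**2*Z - Y*Z**2 - 2*Z**3

deg(f) = 3.
Substitute x = X/Z, y = Y/Z into f, then multiply by Z^3.
  monomial 2·x^3·y^0 ↦ 2·X^3·Y^0·Z^0.
  monomial -2·x^2·y^1 ↦ -2·X^2·Y^1·Z^0.
  monomial 1·x^2·y^0 ↦ 1·X^2·Y^0·Z^1.
  monomial -1·x^1·y^1 ↦ -1·X^1·Y^1·Z^1.
  monomial 3·x^1·y^0 ↦ 3·X^1·Y^0·Z^2.
  monomial 2·x^0·y^3 ↦ 2·X^0·Y^3·Z^0.
  monomial 2·x^0·y^2 ↦ 2·X^0·Y^2·Z^1.
  monomial -1·x^0·y^1 ↦ -1·X^0·Y^1·Z^2.
  monomial -2·x^0·y^0 ↦ -2·X^0·Y^0·Z^3.
Collecting: F(X, Y, Z) = 2*X**3 - 2*X**2*Y + X**2*Z - X*Y*Z + 3*X*Z**2 + 2*Y**3 + 2*Y**2*Z - Y*Z**2 - 2*Z**3.


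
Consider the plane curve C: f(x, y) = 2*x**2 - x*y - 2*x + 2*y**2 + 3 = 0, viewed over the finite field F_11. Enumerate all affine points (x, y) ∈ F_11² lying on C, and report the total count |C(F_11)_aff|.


Affine F_11-points: {(0, 2), (0, 9), (2, 2), (2, 10), (4, 3), (4, 10), (5, 4), (6, 6), (6, 8), (9, 4), (9, 6), (10, 8)}; count = 12.

For each of the 121 pairs (x, y) ∈ F_11², evaluate f(x, y) mod 11. Record the zeros.
  x = 0: [0↦3, 1↦5, 2↦0, 3↦10, 4↦2, 5↦9, 6↦9, 7↦2, 8↦10, 9↦0, 10↦5]  zeros at y ∈ {2, 9}
  x = 1: [0↦3, 1↦4, 2↦9, 3↦7, 4↦9, 5↦4, 6↦3, 7↦6, 8↦2, 9↦2, 10↦6]  zeros at y ∈ ∅
  x = 2: [0↦7, 1↦7, 2↦0, 3↦8, 4↦9, 5↦3, 6↦1, 7↦3, 8↦9, 9↦8, 10↦0]  zeros at y ∈ {2, 10}
  x = 3: [0↦4, 1↦3, 2↦6, 3↦2, 4↦2, 5↦6, 6↦3, 7↦4, 8↦9, 9↦7, 10↦9]  zeros at y ∈ ∅
  x = 4: [0↦5, 1↦3, 2↦5, 3↦0, 4↦10, 5↦2, 6↦9, 7↦9, 8↦2, 9↦10, 10↦0]  zeros at y ∈ {3, 10}
  x = 5: [0↦10, 1↦7, 2↦8, 3↦2, 4↦0, 5↦2, 6↦8, 7↦7, 8↦10, 9↦6, 10↦6]  zeros at y ∈ {4}
  x = 6: [0↦8, 1↦4, 2↦4, 3↦8, 4↦5, 5↦6, 6↦0, 7↦9, 8↦0, 9↦6, 10↦5]  zeros at y ∈ {6, 8}
  x = 7: [0↦10, 1↦5, 2↦4, 3↦7, 4↦3, 5↦3, 6↦7, 7↦4, 8↦5, 9↦10, 10↦8]  zeros at y ∈ ∅
  x = 8: [0↦5, 1↦10, 2↦8, 3↦10, 4↦5, 5↦4, 6↦7, 7↦3, 8↦3, 9↦7, 10↦4]  zeros at y ∈ ∅
  x = 9: [0↦4, 1↦8, 2↦5, 3↦6, 4↦0, 5↦9, 6↦0, 7↦6, 8↦5, 9↦8, 10↦4]  zeros at y ∈ {4, 6}
  x = 10: [0↦7, 1↦10, 2↦6, 3↦6, 4↦10, 5↦7, 6↦8, 7↦2, 8↦0, 9↦2, 10↦8]  zeros at y ∈ {8}
Collecting zeros: affine points = {(0, 2), (0, 9), (2, 2), (2, 10), (4, 3), (4, 10), (5, 4), (6, 6), (6, 8), (9, 4), (9, 6), (10, 8)}.
Total count |C(F_11)_aff| = 12.


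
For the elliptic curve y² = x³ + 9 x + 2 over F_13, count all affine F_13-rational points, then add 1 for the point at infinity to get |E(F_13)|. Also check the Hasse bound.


Affine points = {(1, 5), (1, 8), (3, 2), (3, 11), (5, 4), (5, 9), (6, 5), (6, 8), (8, 1), (8, 12), (10, 0)}; affine count = 11; |E(F_13)| = 12.

Discriminant check: Δ ∝ 4a³ + 27b² = 4·9³ + 27·2² = 4·729 + 27·4 ≡ 8 (mod 13). Nonzero ⇒ E is nonsingular.
For each x ∈ F_13, compute rhs = x³ + 9·x + 2 mod 13, then count y ∈ F_13 with y² ≡ rhs.
  x = 0: rhs = 2, matching y values: none (0 points).
  x = 1: rhs = 12, matching y values: 5, 8 (2 points).
  x = 2: rhs = 2, matching y values: none (0 points).
  x = 3: rhs = 4, matching y values: 2, 11 (2 points).
  x = 4: rhs = 11, matching y values: none (0 points).
  x = 5: rhs = 3, matching y values: 4, 9 (2 points).
  x = 6: rhs = 12, matching y values: 5, 8 (2 points).
  x = 7: rhs = 5, matching y values: none (0 points).
  x = 8: rhs = 1, matching y values: 1, 12 (2 points).
  x = 9: rhs = 6, matching y values: none (0 points).
  x = 10: rhs = 0, matching y values: 0 (1 points).
  x = 11: rhs = 2, matching y values: none (0 points).
  x = 12: rhs = 5, matching y values: none (0 points).
Total affine count: 11.
Full point count |E(F_13)| = 11 + 1 = 12.
Hasse bound: |12 − (13+1)| = |-2| = 2 ≤ 2√13 ≈ 7.2111 ✓.


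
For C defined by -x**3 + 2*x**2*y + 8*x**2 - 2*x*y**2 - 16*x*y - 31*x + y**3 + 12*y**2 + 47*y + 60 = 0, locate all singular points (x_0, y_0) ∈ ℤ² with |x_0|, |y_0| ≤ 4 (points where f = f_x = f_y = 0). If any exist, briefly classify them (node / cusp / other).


Singular points: {(1, -3)}; classification: node.

Compute partial derivatives:
  f_x = -3*x**2 + 4*x*y + 16*x - 2*y**2 - 16*y - 31.
  f_y = 2*x**2 - 4*x*y - 16*x + 3*y**2 + 24*y + 47.
Scan x_0 ∈ {−4, ..., 4}. For each x_0, f_y(x_0, y) is a polynomial in y; find its integer roots y ∈ {−4, ..., 4}, then test f_x and f at those candidates.
  x = -4: f_y(-4, y) = 3*y**2 + 40*y + 143; no integer root y with |y| ≤ 4.
  x = -3: f_y(-3, y) = 3*y**2 + 36*y + 113; no integer root y with |y| ≤ 4.
  x = -2: f_y(-2, y) = 3*y**2 + 32*y + 87; no integer root y with |y| ≤ 4.
  x = -1: f_y(-1, y) = 3*y**2 + 28*y + 65; no integer root y with |y| ≤ 4.
  x = 0: f_y(0, y) = 3*y**2 + 24*y + 47; no integer root y with |y| ≤ 4.
  x = 1: f_y(1, y) = 3*y**2 + 20*y + 33; vanishes at y ∈ {-3}. (1, -3): f_x = 0, f = 0 — SINGULAR.
  x = 2: f_y(2, y) = 3*y**2 + 16*y + 23; no integer root y with |y| ≤ 4.
  x = 3: f_y(3, y) = 3*y**2 + 12*y + 17; no integer root y with |y| ≤ 4.
  x = 4: f_y(4, y) = 3*y**2 + 8*y + 15; no integer root y with |y| ≤ 4.
Only singular point on the grid: (1, -3).
Classify: substitute x = 1 + u, y = -3 + v and expand: f = -u**3 + 2*u**2*v - u**2 - 2*u*v**2 + v**3 + v**2.
No constant or linear terms (consistent with a singular point). Quadratic part: -u**2 + v**2. Cubic part: -u**3 + 2*u**2*v - 2*u*v**2 + v**3.
The quadratic part v**2 - u**2 = (v − u)(v + u) splits into two distinct linear factors, so there are two distinct tangent lines y − -3 = ±(x − 1) — this is a node (ordinary double point).
Classification: node.


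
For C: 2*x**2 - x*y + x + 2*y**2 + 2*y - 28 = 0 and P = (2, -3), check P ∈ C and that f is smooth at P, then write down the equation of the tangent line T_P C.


Tangent line at P: 12*x - 12*y - 60 = 0.

Step 1: f(2, -3) = 0, so P lies on C.
Step 2: partial derivatives
  f_x(x, y) = 4*x - y + 1, f_y(x, y) = -x + 4*y + 2.
  f_x(P) = 12, f_y(P) = -12 (gradient nonzero, so P is smooth).
Step 3: tangent line at P: 12·(x − 2) + -12·(y − -3) = 0.
Expanding: 12*x - 12*y - 60 = 0.


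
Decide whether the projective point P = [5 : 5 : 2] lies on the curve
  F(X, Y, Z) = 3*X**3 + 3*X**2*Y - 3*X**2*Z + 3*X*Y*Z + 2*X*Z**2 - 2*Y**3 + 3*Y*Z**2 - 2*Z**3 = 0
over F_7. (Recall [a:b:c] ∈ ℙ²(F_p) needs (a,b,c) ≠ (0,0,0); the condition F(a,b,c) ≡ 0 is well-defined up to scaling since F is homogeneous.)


F(5,5,2) ≡ 3 (mod 7); P is NOT on the curve.

Evaluate F(5, 5, 2) term-by-term (mod 7).
  3*X**3 ↦ 3·125·1·1 = 375
  3*X**2*Y ↦ 3·25·5·1 = 375
  -3*X**2*Z ↦ -3·25·1·2 = -150
  3*X*Y*Z ↦ 3·5·5·2 = 150
  2*X*Z**2 ↦ 2·5·1·4 = 40
  -2*Y**3 ↦ -2·1·125·1 = -250
  3*Y*Z**2 ↦ 3·1·5·4 = 60
  -2*Z**3 ↦ -2·1·1·8 = -16
Sum: F(5, 5, 2) = (375) + (375) + (-150) + (150) + (40) + (-250) + (60) + (-16) = 584.
Reducing mod 7: 584 ≡ 3 (mod 7).
Since F(a, b, c) ≡ 3 ≠ 0 (mod 7), P does NOT lie on the curve.


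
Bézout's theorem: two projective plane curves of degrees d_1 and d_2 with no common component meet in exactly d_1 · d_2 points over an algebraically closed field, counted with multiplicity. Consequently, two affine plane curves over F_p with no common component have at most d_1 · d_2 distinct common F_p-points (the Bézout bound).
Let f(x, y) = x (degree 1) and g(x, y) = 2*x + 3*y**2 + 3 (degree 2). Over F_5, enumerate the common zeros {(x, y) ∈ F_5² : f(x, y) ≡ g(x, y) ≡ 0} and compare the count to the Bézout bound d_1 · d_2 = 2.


Common zeros: {(0, 2), (0, 3)}; count = 2; Bézout bound = 2.

deg(f) = 1, deg(g) = 2, so Bézout bound = 2.
Scan x ∈ F_5. For each x, list the y ∈ F_5 with f(x, y) ≡ 0 and those with g(x, y) ≡ 0 (mod 5); the common zeros in that column are the intersection.
  x = 0: f ≡ 0 at y ∈ {0, 1, 2, 3, 4}; g ≡ 0 at y ∈ {2, 3}; common: {2, 3}.
  x = 1: f ≡ 0 at y ∈ ∅; g ≡ 0 at y ∈ {0}; common: ∅.
  x = 2: f ≡ 0 at y ∈ ∅; g ≡ 0 at y ∈ {1, 4}; common: ∅.
  x = 3: f ≡ 0 at y ∈ ∅; g ≡ 0 at y ∈ ∅; common: ∅.
  x = 4: f ≡ 0 at y ∈ ∅; g ≡ 0 at y ∈ ∅; common: ∅.
Collecting: common zeros = {(0, 2), (0, 3)}, so the count is 2.
Comparison with the Bézout bound: 2 ≤ 2 = deg(f)·deg(g), as expected for curves with no common component (the bound is attained).
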